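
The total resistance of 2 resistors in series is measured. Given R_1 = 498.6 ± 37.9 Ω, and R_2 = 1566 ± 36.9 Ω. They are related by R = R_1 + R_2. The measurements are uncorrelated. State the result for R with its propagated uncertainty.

2065 ± 52.9 Ω

R is a linear combination, so absolute uncertainties add in quadrature:
  (δR_1)² = 1440;  (δR_2)² = 1360
δR = √(2800) = 52.9 Ω
R = 2065 Ω.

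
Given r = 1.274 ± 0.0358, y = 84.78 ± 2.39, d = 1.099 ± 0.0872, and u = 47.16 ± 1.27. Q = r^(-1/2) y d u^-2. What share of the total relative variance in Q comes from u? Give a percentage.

(δQ/Q)² = (−½·δr/r)² + (1·δy/y)² + (1·δd/d)² + (-2·δu/u)²
  r term: (-0.5×0.0281)² = 0.000197
  y term: (1×0.0282)² = 0.000795
  d term: (1×0.0793)² = 0.00630
  u term: (-2×0.0269)² = 0.00290
Total = 0.0102. Share from u = 0.00290/0.0102 = 0.285.

28.5%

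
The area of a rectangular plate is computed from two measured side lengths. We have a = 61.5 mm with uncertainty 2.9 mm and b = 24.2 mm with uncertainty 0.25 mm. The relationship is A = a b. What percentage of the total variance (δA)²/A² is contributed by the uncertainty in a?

95.4%

(δA/A)² = (1·δa/a)² + (1·δb/b)²
  a term: (1×0.0472)² = 0.00222
  b term: (1×0.0103)² = 0.000107
Total = 0.00233. Share from a = 0.00222/0.00233 = 0.954.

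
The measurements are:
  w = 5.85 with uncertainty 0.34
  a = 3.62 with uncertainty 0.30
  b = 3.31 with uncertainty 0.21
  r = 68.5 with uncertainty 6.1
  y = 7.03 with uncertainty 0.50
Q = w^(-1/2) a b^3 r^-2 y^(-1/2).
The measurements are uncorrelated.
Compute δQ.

0.00121

Since Q is a product/quotient, work with relative uncertainties:
  (−½·δw/w)² = (-0.5×0.0581)² = 0.000844;  (1·δa/a)² = (1×0.0829)² = 0.00687;  (3·δb/b)² = (3×0.0634)² = 0.0362;  (-2·δr/r)² = (-2×0.0891)² = 0.0317;  (−½·δy/y)² = (-0.5×0.0711)² = 0.00126
δQ/Q = √(0.0769) = 0.277
Q = 0.00436, so δQ = 0.277 × 0.00436 = 0.00121.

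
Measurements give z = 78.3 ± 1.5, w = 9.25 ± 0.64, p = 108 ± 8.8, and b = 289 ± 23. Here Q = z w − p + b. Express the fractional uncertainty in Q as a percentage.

Let h = z·w = 724. δh/h = √((1·δz/z)² + (1·δw/w)²) = √(0.000367 + 0.00479) = 0.0718, so δh = 52.0.
Q = h − p + b: δQ = √(δh² + δp² + δb²) = √(2700 + 77.4 + 529) = 57.5
Q = 905, so δQ/Q = 57.5/905 = 0.0636.

6.36%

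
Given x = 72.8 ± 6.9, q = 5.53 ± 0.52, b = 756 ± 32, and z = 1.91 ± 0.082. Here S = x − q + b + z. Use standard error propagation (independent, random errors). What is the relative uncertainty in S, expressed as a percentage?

For a sum/difference, combine absolute errors in quadrature:
  (δx)² = 47.6;  (δq)² = 0.270;  (δb)² = 1020;  (δz)² = 0.00672
δS = √(1070) = 32.7
S = 825, so δS/S = 32.7/825 = 0.0397.

3.97%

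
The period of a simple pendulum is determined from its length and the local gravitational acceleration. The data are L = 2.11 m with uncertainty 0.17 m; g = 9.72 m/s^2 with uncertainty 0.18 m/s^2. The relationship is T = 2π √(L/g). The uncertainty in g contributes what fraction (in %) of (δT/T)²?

(δT/T)² = (½·δL/L)² + (−½·δg/g)²
  L term: (0.5×0.0806)² = 0.00162
  g term: (-0.5×0.0185)² = 8.57e-05
Total = 0.00171. Share from g = 8.57e-05/0.00171 = 0.0502.

5.02%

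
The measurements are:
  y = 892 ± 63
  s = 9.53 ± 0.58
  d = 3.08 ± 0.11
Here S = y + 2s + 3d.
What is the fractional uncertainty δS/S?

S is a linear combination, so absolute uncertainties add in quadrature:
  (δy)² = 3970;  (2·δs)² = 1.35;  (3·δd)² = 0.109
δS = √(3970) = 63.0
S = 920, so δS/S = 63.0/920 = 0.0685.

0.0685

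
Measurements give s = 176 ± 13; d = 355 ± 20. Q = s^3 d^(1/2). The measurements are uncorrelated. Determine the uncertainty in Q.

Each factor contributes (exponent × relative error)² to (δQ/Q)²:
  (3·δs/s)² = (3×0.0739)² = 0.0491;  (½·δd/d)² = (0.5×0.0563)² = 0.000793
δQ/Q = √(0.0499) = 0.223
Q = 1.03e+08, so δQ = 0.223 × 1.03e+08 = 2.29e+07.

2.29e+07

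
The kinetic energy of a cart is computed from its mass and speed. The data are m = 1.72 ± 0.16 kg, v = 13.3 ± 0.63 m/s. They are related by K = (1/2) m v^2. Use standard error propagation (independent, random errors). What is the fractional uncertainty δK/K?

0.133

Products/powers → add relative errors in quadrature, weighted by exponent:
  (1·δm/m)² = (1×0.0930)² = 0.00865;  (2·δv/v)² = (2×0.0474)² = 0.00898
δK/K = √(0.0176) = 0.133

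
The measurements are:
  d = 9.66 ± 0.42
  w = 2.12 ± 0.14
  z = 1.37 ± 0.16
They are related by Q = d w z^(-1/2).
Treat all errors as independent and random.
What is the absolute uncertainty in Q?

1.72

Since Q is a product/quotient, work with relative uncertainties:
  (1·δd/d)² = (1×0.0435)² = 0.00189;  (1·δw/w)² = (1×0.0660)² = 0.00436;  (−½·δz/z)² = (-0.5×0.117)² = 0.00341
δQ/Q = √(0.00966) = 0.0983
Q = 17.5, so δQ = 0.0983 × 17.5 = 1.72.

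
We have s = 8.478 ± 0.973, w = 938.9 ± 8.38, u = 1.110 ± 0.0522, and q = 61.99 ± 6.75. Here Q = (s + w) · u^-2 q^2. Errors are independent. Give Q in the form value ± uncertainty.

Let h = s + w = 947.4. δh = √(δs² + δw²) = √(0.947 + 70.2) = 8.44, so δh/h = 0.00890.
Q is then a monomial in h, u, q:
δQ/Q = √((δh/h)² + (-2·δu/u)² + (2·δq/q)²) = √(7.93e-05 + 0.00885 + 0.0474) = 0.237
Q = 2.955e+06, so δQ = 0.237 × 2.955e+06 = 7.01e+05.

(2.955 ± 0.701) × 10^6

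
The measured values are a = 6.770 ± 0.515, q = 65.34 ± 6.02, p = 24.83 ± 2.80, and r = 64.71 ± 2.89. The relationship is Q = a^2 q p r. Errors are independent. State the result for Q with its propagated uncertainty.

Q is a product of powers, so relative uncertainties combine in quadrature:
  (2·δa/a)² = (2×0.0761)² = 0.0231;  (1·δq/q)² = (1×0.0921)² = 0.00849;  (1·δp/p)² = (1×0.113)² = 0.0127;  (1·δr/r)² = (1×0.0447)² = 0.00199
δQ/Q = √(0.0463) = 0.215
Q = 4.812e+06, so δQ = 0.215 × 4.812e+06 = 1.04e+06.

(4.812 ± 1.04) × 10^6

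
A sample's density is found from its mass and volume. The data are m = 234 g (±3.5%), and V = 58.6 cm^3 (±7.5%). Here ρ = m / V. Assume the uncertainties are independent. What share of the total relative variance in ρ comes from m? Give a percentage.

(δρ/ρ)² = (1·δm/m)² + (-1·δV/V)²
  m term: (1×0.0350)² = 0.00123
  V term: (-1×0.0750)² = 0.00562
Total = 0.00685. Share from m = 0.00123/0.00685 = 0.179.

17.9%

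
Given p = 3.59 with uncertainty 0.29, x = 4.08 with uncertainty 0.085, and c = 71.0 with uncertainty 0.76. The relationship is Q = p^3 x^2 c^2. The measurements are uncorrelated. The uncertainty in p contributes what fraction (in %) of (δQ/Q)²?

(δQ/Q)² = (3·δp/p)² + (2·δx/x)² + (2·δc/c)²
  p term: (3×0.0808)² = 0.0587
  x term: (2×0.0208)² = 0.00174
  c term: (2×0.0107)² = 0.000458
Total = 0.0609. Share from p = 0.0587/0.0609 = 0.964.

96.4%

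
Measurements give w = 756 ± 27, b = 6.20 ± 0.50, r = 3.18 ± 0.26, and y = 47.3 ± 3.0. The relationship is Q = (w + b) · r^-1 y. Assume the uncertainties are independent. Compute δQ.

1240

Let u = w + b = 762. δu = √(δw² + δb²) = √(729 + 0.250) = 27.0, so δu/u = 0.0354.
Q is then a monomial in u, r, y:
δQ/Q = √((δu/u)² + (-1·δr/r)² + (1·δy/y)²) = √(0.00126 + 0.00668 + 0.00402) = 0.109
Q = 11300, so δQ = 0.109 × 11300 = 1240.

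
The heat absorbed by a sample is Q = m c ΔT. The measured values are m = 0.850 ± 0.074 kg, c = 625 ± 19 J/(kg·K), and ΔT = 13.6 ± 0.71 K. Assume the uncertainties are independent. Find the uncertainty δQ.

For a monomial Q ∝ m, c, ΔT, fractional errors add in quadrature:
  (1·δm/m)² = (1×0.0871)² = 0.00758;  (1·δc/c)² = (1×0.0304)² = 0.000924;  (1·δΔT/ΔT)² = (1×0.0522)² = 0.00273
δQ/Q = √(0.0112) = 0.106
Q = 7220 J, so δQ = 0.106 × 7220 = 766 J.

766 J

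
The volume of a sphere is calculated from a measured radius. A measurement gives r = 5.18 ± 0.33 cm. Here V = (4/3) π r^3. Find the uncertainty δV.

V ∝ r^3, so δV/V = |3| · δr/r = 3 × 0.0637 = 0.191.
V = 582 cm^3, so δV = 0.191 × 582 = 111 cm^3.

111 cm^3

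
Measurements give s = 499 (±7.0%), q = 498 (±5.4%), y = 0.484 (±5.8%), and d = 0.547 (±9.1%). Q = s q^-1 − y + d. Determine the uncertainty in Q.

Let p = s·q^-1 = 1.00. δp/p = √((1·δs/s)² + (-1·δq/q)²) = √(0.00490 + 0.00292) = 0.0884, so δp = 0.0886.
Q = p − y + d: δQ = √(δp² + δy² + δd²) = √(0.00785 + 0.000788 + 0.00248) = 0.105

0.105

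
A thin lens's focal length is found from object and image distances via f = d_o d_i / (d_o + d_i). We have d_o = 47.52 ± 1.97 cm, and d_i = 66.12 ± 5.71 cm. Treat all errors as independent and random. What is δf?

1.20 cm

∂f/∂d_o = (d_i/(d_o+d_i))² = 0.339;  ∂f/∂d_i = (d_o/(d_o+d_i))² = 0.175
δf = √((∂f/∂d_o · δd_o)² + (∂f/∂d_i · δd_i)²) = √(0.445 + 0.997) = 1.20 cm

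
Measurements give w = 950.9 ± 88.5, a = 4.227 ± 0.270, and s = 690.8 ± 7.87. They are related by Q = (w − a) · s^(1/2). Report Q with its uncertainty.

Let u = w − a = 946.7. δu = √(δw² + δa²) = √(7830 + 0.0729) = 88.5, so δu/u = 0.0935.
Q is then a monomial in u, s:
δQ/Q = √((δu/u)² + (½·δs/s)²) = √(0.00874 + 3.24e-05) = 0.0937
Q = 24880, so δQ = 0.0937 × 24880 = 2330.

24880 ± 2330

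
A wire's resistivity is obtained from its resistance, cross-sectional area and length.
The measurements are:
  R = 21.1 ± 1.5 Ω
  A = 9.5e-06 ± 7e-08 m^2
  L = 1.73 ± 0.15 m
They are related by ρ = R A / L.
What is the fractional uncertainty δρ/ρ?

ρ is a product of powers, so relative uncertainties combine in quadrature:
  (1·δR/R)² = (1×0.0711)² = 0.00505;  (1·δA/A)² = (1×0.00737)² = 5.43e-05;  (-1·δL/L)² = (-1×0.0867)² = 0.00752
δρ/ρ = √(0.0126) = 0.112

0.112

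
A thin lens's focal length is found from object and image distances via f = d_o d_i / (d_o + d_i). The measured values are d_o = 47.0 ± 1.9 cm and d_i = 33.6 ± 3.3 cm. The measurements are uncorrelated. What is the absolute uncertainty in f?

1.17 cm

∂f/∂d_o = (d_i/(d_o+d_i))² = 0.174;  ∂f/∂d_i = (d_o/(d_o+d_i))² = 0.340
δf = √((∂f/∂d_o · δd_o)² + (∂f/∂d_i · δd_i)²) = √(0.109 + 1.26) = 1.17 cm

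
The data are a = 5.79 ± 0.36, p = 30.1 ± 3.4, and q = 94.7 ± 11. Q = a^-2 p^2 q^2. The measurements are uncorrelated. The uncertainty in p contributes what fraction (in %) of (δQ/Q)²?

(δQ/Q)² = (-2·δa/a)² + (2·δp/p)² + (2·δq/q)²
  a term: (-2×0.0622)² = 0.0155
  p term: (2×0.113)² = 0.0510
  q term: (2×0.116)² = 0.0540
Total = 0.120. Share from p = 0.0510/0.120 = 0.424.

42.4%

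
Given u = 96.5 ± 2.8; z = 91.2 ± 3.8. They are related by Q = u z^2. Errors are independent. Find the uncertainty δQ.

70800

For a monomial Q ∝ u, z^2, fractional errors add in quadrature:
  (1·δu/u)² = (1×0.0290)² = 0.000842;  (2·δz/z)² = (2×0.0417)² = 0.00694
δQ/Q = √(0.00779) = 0.0882
Q = 8.03e+05, so δQ = 0.0882 × 8.03e+05 = 70800.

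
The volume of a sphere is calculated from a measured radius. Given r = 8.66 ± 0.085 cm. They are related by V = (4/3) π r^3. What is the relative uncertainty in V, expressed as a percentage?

V ∝ r^3, so δV/V = |3| · δr/r = 3 × 0.00982 = 0.0294.

2.94%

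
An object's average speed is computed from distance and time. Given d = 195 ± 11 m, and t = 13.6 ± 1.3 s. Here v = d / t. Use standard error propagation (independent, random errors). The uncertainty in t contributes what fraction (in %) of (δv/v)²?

(δv/v)² = (1·δd/d)² + (-1·δt/t)²
  d term: (1×0.0564)² = 0.00318
  t term: (-1×0.0956)² = 0.00914
Total = 0.0123. Share from t = 0.00914/0.0123 = 0.742.

74.2%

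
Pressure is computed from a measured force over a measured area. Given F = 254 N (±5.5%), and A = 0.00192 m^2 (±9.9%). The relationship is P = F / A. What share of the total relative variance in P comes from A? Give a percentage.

(δP/P)² = (1·δF/F)² + (-1·δA/A)²
  F term: (1×0.0550)² = 0.00302
  A term: (-1×0.0990)² = 0.00980
Total = 0.0128. Share from A = 0.00980/0.0128 = 0.764.

76.4%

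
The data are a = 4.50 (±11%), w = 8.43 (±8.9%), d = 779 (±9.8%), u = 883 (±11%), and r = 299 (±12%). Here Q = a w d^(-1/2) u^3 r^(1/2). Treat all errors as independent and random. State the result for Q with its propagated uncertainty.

(1.62 ± 0.594) × 10^10

Q is a product of powers, so relative uncertainties combine in quadrature:
  (1·δa/a)² = (1×0.110)² = 0.0121;  (1·δw/w)² = (1×0.0890)² = 0.00792;  (−½·δd/d)² = (-0.5×0.0980)² = 0.00240;  (3·δu/u)² = (3×0.110)² = 0.109;  (½·δr/r)² = (0.5×0.120)² = 0.00360
δQ/Q = √(0.135) = 0.367
Q = 1.62e+10, so δQ = 0.367 × 1.62e+10 = 5.94e+09.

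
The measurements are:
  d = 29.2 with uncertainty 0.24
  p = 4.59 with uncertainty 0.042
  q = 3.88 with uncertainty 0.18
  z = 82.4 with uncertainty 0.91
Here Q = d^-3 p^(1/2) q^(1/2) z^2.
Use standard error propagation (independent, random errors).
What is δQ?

0.0468

Relative error in a monomial: (δQ/Q)² = Σ (nᵢ · δxᵢ/xᵢ)².
  (-3·δd/d)² = (-3×0.00822)² = 0.000608;  (½·δp/p)² = (0.5×0.00915)² = 2.09e-05;  (½·δq/q)² = (0.5×0.0464)² = 0.000538;  (2·δz/z)² = (2×0.0110)² = 0.000488
δQ/Q = √(0.00165) = 0.0407
Q = 1.15, so δQ = 0.0407 × 1.15 = 0.0468.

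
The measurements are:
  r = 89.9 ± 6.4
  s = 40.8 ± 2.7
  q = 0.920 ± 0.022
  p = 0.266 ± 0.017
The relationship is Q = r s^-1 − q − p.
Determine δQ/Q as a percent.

Let w = r·s^-1 = 2.20. δw/w = √((1·δr/r)² + (-1·δs/s)²) = √(0.00507 + 0.00438) = 0.0972, so δw = 0.214.
Q = w − q − p: δQ = √(δw² + δq² + δp²) = √(0.0459 + 0.000484 + 0.000289) = 0.216
Q = 1.02, so δQ/Q = 0.216/1.02 = 0.212.

21.2%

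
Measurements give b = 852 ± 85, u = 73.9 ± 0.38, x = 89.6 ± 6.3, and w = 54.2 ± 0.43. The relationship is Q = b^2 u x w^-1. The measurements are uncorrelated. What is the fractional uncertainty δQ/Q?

0.212

Since Q is a product/quotient, work with relative uncertainties:
  (2·δb/b)² = (2×0.0998)² = 0.0398;  (1·δu/u)² = (1×0.00514)² = 2.64e-05;  (1·δx/x)² = (1×0.0703)² = 0.00494;  (-1·δw/w)² = (-1×0.00793)² = 6.29e-05
δQ/Q = √(0.0448) = 0.212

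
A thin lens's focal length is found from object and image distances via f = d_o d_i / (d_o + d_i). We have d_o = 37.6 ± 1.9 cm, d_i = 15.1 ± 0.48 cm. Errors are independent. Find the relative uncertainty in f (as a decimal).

0.0269

∂f/∂d_o = (d_i/(d_o+d_i))² = 0.0821;  ∂f/∂d_i = (d_o/(d_o+d_i))² = 0.509
δf = √((∂f/∂d_o · δd_o)² + (∂f/∂d_i · δd_i)²) = √(0.0243 + 0.0597) = 0.290 cm
f = 10.8 cm, so δf/f = 0.290/10.8 = 0.0269.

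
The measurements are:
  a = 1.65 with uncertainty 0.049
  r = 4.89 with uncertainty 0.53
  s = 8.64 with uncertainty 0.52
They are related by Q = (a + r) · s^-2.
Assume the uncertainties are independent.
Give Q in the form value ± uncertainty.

Let u = a + r = 6.54. δu = √(δa² + δr²) = √(0.00240 + 0.281) = 0.532, so δu/u = 0.0814.
Q is then a monomial in u, s:
δQ/Q = √((δu/u)² + (-2·δs/s)²) = √(0.00662 + 0.0145) = 0.145
Q = 0.0876, so δQ = 0.145 × 0.0876 = 0.0127.

0.0876 ± 0.0127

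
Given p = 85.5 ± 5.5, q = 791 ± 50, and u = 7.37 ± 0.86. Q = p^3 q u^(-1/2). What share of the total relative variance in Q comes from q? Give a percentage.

(δQ/Q)² = (3·δp/p)² + (1·δq/q)² + (−½·δu/u)²
  p term: (3×0.0643)² = 0.0372
  q term: (1×0.0632)² = 0.00400
  u term: (-0.5×0.117)² = 0.00340
Total = 0.0446. Share from q = 0.00400/0.0446 = 0.0895.

8.95%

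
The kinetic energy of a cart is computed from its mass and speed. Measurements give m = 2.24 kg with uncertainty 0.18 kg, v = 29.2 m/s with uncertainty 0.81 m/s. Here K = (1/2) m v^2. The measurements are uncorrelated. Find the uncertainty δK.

K is a product of powers, so relative uncertainties combine in quadrature:
  (1·δm/m)² = (1×0.0804)² = 0.00646;  (2·δv/v)² = (2×0.0277)² = 0.00308
δK/K = √(0.00954) = 0.0976
K = 955 J, so δK = 0.0976 × 955 = 93.3 J.

93.3 J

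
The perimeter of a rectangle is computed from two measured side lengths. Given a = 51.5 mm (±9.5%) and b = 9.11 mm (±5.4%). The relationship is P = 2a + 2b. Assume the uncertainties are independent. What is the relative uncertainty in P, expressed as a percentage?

8.11%

Sums and differences: (δP)² = Σ (cᵢ δxᵢ)².
  (2·δa)² = 95.7;  (2·δb)² = 0.968
δP = √(96.7) = 9.83 mm
P = 121 mm, so δP/P = 9.83/121 = 0.0811.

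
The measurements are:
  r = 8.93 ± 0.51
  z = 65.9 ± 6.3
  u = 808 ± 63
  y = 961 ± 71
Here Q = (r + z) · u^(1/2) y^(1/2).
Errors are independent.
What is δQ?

Let w = r + z = 74.8. δw = √(δr² + δz²) = √(0.260 + 39.7) = 6.32, so δw/w = 0.0845.
Q is then a monomial in w, u, y:
δQ/Q = √((δw/w)² + (½·δu/u)² + (½·δy/y)²) = √(0.00713 + 0.00152 + 0.00136) = 0.100
Q = 65900, so δQ = 0.100 × 65900 = 6600.

6600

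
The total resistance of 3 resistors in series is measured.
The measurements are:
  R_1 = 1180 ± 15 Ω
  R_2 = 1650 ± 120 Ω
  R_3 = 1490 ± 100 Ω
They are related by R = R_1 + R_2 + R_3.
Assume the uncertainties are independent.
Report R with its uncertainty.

4320 ± 157 Ω

Absolute uncertainties add in quadrature for a linear combination:
  (δR_1)² = 225;  (δR_2)² = 14400;  (δR_3)² = 10000
δR = √(24600) = 157 Ω
R = 4320 Ω.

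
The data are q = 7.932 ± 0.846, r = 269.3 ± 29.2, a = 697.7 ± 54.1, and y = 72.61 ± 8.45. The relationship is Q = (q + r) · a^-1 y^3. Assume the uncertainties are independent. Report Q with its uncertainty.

152100 ± 56700

Let u = q + r = 277.2. δu = √(δq² + δr²) = √(0.716 + 853) = 29.2, so δu/u = 0.105.
Q is then a monomial in u, a, y:
δQ/Q = √((δu/u)² + (-1·δa/a)² + (3·δy/y)²) = √(0.0111 + 0.00601 + 0.122) = 0.373
Q = 152100, so δQ = 0.373 × 152100 = 56700.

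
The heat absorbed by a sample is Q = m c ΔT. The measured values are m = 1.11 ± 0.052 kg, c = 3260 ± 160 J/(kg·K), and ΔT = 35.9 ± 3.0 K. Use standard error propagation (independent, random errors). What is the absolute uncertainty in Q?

14000 J

Products/powers → add relative errors in quadrature, weighted by exponent:
  (1·δm/m)² = (1×0.0468)² = 0.00219;  (1·δc/c)² = (1×0.0491)² = 0.00241;  (1·δΔT/ΔT)² = (1×0.0836)² = 0.00698
δQ/Q = √(0.0116) = 0.108
Q = 1.3e+05 J, so δQ = 0.108 × 1.3e+05 = 14000 J.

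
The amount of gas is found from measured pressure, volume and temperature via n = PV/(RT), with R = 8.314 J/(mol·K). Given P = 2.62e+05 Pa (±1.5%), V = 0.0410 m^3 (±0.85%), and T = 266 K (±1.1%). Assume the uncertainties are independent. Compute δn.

Relative error in a monomial: (δn/n)² = Σ (nᵢ · δxᵢ/xᵢ)².
  (1·δP/P)² = (1×0.0150)² = 0.000225;  (1·δV/V)² = (1×0.00850)² = 7.23e-05;  (-1·δT/T)² = (-1×0.0110)² = 0.000121
δn/n = √(0.000418) = 0.0205
n = 4.86 mol, so δn = 0.0205 × 4.86 = 0.0993 mol.

0.0993 mol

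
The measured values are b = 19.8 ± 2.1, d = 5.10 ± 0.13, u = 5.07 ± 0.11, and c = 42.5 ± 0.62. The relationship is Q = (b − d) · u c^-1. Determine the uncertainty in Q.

Let w = b − d = 14.7. δw = √(δb² + δd²) = √(4.41 + 0.0169) = 2.10, so δw/w = 0.143.
Q is then a monomial in w, u, c:
δQ/Q = √((δw/w)² + (1·δu/u)² + (-1·δc/c)²) = √(0.0205 + 0.000471 + 0.000213) = 0.145
Q = 1.75, so δQ = 0.145 × 1.75 = 0.255.

0.255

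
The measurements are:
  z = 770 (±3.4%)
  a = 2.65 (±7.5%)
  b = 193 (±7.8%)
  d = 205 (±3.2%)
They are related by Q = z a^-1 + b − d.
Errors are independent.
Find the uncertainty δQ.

29.0

Let p = z·a^-1 = 291. δp/p = √((1·δz/z)² + (-1·δa/a)²) = √(0.00116 + 0.00562) = 0.0823, so δp = 23.9.
Q = p + b − d: δQ = √(δp² + δb² + δd²) = √(573 + 227 + 43.0) = 29.0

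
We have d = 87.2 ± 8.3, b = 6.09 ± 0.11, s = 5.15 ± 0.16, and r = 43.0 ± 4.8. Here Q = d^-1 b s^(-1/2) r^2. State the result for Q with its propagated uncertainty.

For a monomial Q ∝ d^-1, b, s^(-1/2), r^2, fractional errors add in quadrature:
  (-1·δd/d)² = (-1×0.0952)² = 0.00906;  (1·δb/b)² = (1×0.0181)² = 0.000326;  (−½·δs/s)² = (-0.5×0.0311)² = 0.000241;  (2·δr/r)² = (2×0.112)² = 0.0498
δQ/Q = √(0.0595) = 0.244
Q = 56.9, so δQ = 0.244 × 56.9 = 13.9.

56.9 ± 13.9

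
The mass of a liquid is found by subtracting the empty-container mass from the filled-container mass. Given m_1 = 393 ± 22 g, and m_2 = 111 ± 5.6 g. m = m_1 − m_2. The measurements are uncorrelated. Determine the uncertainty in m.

22.7 g

Sums and differences: (δm)² = Σ (cᵢ δxᵢ)².
  (δm_1)² = 484;  (δm_2)² = 31.4
δm = √(515) = 22.7 g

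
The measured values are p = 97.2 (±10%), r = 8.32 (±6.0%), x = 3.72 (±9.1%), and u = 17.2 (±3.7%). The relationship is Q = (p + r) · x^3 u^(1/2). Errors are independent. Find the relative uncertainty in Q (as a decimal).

Let w = p + r = 106. δw = √(δp² + δr²) = √(94.5 + 0.249) = 9.73, so δw/w = 0.0922.
Q is then a monomial in w, x, u:
δQ/Q = √((δw/w)² + (3·δx/x)² + (½·δu/u)²) = √(0.00851 + 0.0745 + 0.000342) = 0.289

0.289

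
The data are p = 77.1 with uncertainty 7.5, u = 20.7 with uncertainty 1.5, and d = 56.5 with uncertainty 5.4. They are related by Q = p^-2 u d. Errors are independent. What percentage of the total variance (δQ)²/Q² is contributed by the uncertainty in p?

(δQ/Q)² = (-2·δp/p)² + (1·δu/u)² + (1·δd/d)²
  p term: (-2×0.0973)² = 0.0379
  u term: (1×0.0725)² = 0.00525
  d term: (1×0.0956)² = 0.00913
Total = 0.0522. Share from p = 0.0379/0.0522 = 0.725.

72.5%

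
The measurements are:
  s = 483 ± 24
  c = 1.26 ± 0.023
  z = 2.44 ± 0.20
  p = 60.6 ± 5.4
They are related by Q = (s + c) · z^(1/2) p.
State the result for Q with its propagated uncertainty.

45800 ± 5040

Let u = s + c = 484. δu = √(δs² + δc²) = √(576 + 0.000529) = 24.0, so δu/u = 0.0496.
Q is then a monomial in u, z, p:
δQ/Q = √((δu/u)² + (½·δz/z)² + (1·δp/p)²) = √(0.00246 + 0.00168 + 0.00794) = 0.110
Q = 45800, so δQ = 0.110 × 45800 = 5040.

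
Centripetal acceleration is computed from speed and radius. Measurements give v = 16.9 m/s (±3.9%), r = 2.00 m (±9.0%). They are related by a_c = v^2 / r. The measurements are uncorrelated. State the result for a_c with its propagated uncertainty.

Each factor contributes (exponent × relative error)² to (δa_c/a_c)²:
  (2·δv/v)² = (2×0.0390)² = 0.00608;  (-1·δr/r)² = (-1×0.0900)² = 0.00810
δa_c/a_c = √(0.0142) = 0.119
a_c = 143 m/s^2, so δa_c = 0.119 × 143 = 17.0 m/s^2.

143 ± 17.0 m/s^2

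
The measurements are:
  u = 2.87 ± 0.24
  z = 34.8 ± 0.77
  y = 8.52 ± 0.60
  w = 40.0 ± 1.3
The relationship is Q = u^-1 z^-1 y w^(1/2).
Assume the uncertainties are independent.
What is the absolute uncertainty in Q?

0.0608

For a monomial Q ∝ u^-1, z^-1, y, w^(1/2), fractional errors add in quadrature:
  (-1·δu/u)² = (-1×0.0836)² = 0.00699;  (-1·δz/z)² = (-1×0.0221)² = 0.000490;  (1·δy/y)² = (1×0.0704)² = 0.00496;  (½·δw/w)² = (0.5×0.0325)² = 0.000264
δQ/Q = √(0.0127) = 0.113
Q = 0.540, so δQ = 0.113 × 0.540 = 0.0608.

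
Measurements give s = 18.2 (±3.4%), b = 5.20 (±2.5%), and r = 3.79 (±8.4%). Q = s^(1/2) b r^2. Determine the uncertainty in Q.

54.4

Since Q is a product/quotient, work with relative uncertainties:
  (½·δs/s)² = (0.5×0.0340)² = 0.000289;  (1·δb/b)² = (1×0.0250)² = 0.000625;  (2·δr/r)² = (2×0.0840)² = 0.0282
δQ/Q = √(0.0291) = 0.171
Q = 319, so δQ = 0.171 × 319 = 54.4.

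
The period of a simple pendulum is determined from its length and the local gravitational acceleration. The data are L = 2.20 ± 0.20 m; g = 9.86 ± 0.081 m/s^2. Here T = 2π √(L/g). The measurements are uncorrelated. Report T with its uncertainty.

Each factor contributes (exponent × relative error)² to (δT/T)²:
  (½·δL/L)² = (0.5×0.0909)² = 0.00207;  (−½·δg/g)² = (-0.5×0.00822)² = 1.69e-05
δT/T = √(0.00208) = 0.0456
T = 2.97 s, so δT = 0.0456 × 2.97 = 0.135 s.

2.97 ± 0.135 s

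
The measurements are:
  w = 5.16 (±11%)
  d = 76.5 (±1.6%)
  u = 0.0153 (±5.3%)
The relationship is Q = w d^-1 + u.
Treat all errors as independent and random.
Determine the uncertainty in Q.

0.00754

Let p = w·d^-1 = 0.0675. δp/p = √((1·δw/w)² + (-1·δd/d)²) = √(0.0121 + 0.000256) = 0.111, so δp = 0.00750.
Q = p + u: δQ = √(δp² + δu²) = √(5.62e-05 + 6.58e-07) = 0.00754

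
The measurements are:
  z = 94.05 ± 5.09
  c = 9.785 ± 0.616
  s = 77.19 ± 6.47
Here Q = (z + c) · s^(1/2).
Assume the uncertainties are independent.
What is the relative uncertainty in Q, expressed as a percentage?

Let u = z + c = 103.8. δu = √(δz² + δc²) = √(25.9 + 0.379) = 5.13, so δu/u = 0.0494.
Q is then a monomial in u, s:
δQ/Q = √((δu/u)² + (½·δs/s)²) = √(0.00244 + 0.00176) = 0.0648

6.48%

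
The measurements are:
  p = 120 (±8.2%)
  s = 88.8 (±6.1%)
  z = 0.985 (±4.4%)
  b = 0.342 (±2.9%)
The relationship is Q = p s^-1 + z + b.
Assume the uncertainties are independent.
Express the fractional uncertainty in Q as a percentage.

Let w = p·s^-1 = 1.35. δw/w = √((1·δp/p)² + (-1·δs/s)²) = √(0.00672 + 0.00372) = 0.102, so δw = 0.138.
Q = w + z + b: δQ = √(δw² + δz² + δb²) = √(0.0191 + 0.00188 + 9.84e-05) = 0.145
Q = 2.68, so δQ/Q = 0.145/2.68 = 0.0542.

5.42%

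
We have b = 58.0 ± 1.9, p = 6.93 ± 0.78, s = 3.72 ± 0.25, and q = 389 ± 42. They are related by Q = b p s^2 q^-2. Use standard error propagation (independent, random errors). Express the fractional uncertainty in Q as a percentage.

28.0%

Q is a product of powers, so relative uncertainties combine in quadrature:
  (1·δb/b)² = (1×0.0328)² = 0.00107;  (1·δp/p)² = (1×0.113)² = 0.0127;  (2·δs/s)² = (2×0.0672)² = 0.0181;  (-2·δq/q)² = (-2×0.108)² = 0.0466
δQ/Q = √(0.0784) = 0.280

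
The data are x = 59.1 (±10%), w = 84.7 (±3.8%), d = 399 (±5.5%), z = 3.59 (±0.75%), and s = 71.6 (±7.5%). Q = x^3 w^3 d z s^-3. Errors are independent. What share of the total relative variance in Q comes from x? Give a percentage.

57.4%

(δQ/Q)² = (3·δx/x)² + (3·δw/w)² + (1·δd/d)² + (1·δz/z)² + (-3·δs/s)²
  x term: (3×0.100)² = 0.0900
  w term: (3×0.0380)² = 0.0130
  d term: (1×0.0550)² = 0.00302
  z term: (1×0.00750)² = 5.62e-05
  s term: (-3×0.0750)² = 0.0506
Total = 0.157. Share from x = 0.0900/0.157 = 0.574.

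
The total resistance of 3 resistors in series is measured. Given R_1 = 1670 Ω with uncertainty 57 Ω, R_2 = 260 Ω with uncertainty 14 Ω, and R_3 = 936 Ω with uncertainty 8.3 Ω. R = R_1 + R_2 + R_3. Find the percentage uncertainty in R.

Each term contributes (cᵢ δxᵢ)² to (δR)²:
  (δR_1)² = 3250;  (δR_2)² = 196;  (δR_3)² = 68.9
δR = √(3510) = 59.3 Ω
R = 2870 Ω, so δR/R = 59.3/2870 = 0.0207.

2.07%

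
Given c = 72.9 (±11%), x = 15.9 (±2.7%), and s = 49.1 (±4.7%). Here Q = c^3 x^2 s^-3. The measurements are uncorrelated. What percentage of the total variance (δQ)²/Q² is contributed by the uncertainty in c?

82.7%

(δQ/Q)² = (3·δc/c)² + (2·δx/x)² + (-3·δs/s)²
  c term: (3×0.110)² = 0.109
  x term: (2×0.0270)² = 0.00292
  s term: (-3×0.0470)² = 0.0199
Total = 0.132. Share from c = 0.109/0.132 = 0.827.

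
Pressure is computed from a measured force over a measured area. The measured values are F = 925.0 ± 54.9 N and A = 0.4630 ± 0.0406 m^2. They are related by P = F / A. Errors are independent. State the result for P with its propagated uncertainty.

Products/powers → add relative errors in quadrature, weighted by exponent:
  (1·δF/F)² = (1×0.0594)² = 0.00352;  (-1·δA/A)² = (-1×0.0877)² = 0.00769
δP/P = √(0.0112) = 0.106
P = 1998 Pa, so δP = 0.106 × 1998 = 212 Pa.

1998 ± 212 Pa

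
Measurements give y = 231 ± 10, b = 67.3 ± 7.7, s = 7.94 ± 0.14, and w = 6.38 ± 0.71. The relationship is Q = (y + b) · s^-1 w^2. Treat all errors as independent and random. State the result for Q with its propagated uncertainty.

1530 ± 348

Let u = y + b = 298. δu = √(δy² + δb²) = √(100 + 59.3) = 12.6, so δu/u = 0.0423.
Q is then a monomial in u, s, w:
δQ/Q = √((δu/u)² + (-1·δs/s)² + (2·δw/w)²) = √(0.00179 + 0.000311 + 0.0495) = 0.227
Q = 1530, so δQ = 0.227 × 1530 = 348.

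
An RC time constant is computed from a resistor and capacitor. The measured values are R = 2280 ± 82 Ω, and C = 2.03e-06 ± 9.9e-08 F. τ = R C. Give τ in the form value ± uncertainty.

For a monomial τ ∝ R, C, fractional errors add in quadrature:
  (1·δR/R)² = (1×0.0360)² = 0.00129;  (1·δC/C)² = (1×0.0488)² = 0.00238
δτ/τ = √(0.00367) = 0.0606
τ = 0.00463 s, so δτ = 0.0606 × 0.00463 = 0.000280 s.

0.00463 ± 0.000280 s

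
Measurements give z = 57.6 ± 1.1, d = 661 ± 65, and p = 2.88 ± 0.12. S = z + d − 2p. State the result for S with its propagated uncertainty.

713 ± 65.0

Each term contributes (cᵢ δxᵢ)² to (δS)²:
  (δz)² = 1.21;  (δd)² = 4220;  (2·δp)² = 0.0576
δS = √(4230) = 65.0
S = 713.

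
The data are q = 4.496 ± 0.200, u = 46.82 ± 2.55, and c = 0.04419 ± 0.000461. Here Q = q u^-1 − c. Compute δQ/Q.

Let p = q·u^-1 = 0.09603. δp/p = √((1·δq/q)² + (-1·δu/u)²) = √(0.00198 + 0.00297) = 0.0703, so δp = 0.00675.
Q = p − c: δQ = √(δp² + δc²) = √(4.56e-05 + 2.13e-07) = 0.00677
Q = 0.05184, so δQ/Q = 0.00677/0.05184 = 0.131.

0.131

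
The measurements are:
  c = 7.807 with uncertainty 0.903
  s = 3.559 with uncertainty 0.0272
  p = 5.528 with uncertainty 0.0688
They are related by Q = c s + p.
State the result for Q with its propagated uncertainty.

Let w = c·s = 27.79. δw/w = √((1·δc/c)² + (1·δs/s)²) = √(0.0134 + 5.84e-05) = 0.116, so δw = 3.22.
Q = w + p: δQ = √(δw² + δp²) = √(10.4 + 0.00473) = 3.22
Q = 33.31.

33.31 ± 3.22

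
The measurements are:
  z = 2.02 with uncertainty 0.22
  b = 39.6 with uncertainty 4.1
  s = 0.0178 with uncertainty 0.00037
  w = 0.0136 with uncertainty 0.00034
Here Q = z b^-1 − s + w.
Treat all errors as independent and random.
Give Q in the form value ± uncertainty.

0.0468 ± 0.00768

Let p = z·b^-1 = 0.0510. δp/p = √((1·δz/z)² + (-1·δb/b)²) = √(0.0119 + 0.0107) = 0.150, so δp = 0.00767.
Q = p − s + w: δQ = √(δp² + δs² + δw²) = √(5.88e-05 + 1.37e-07 + 1.16e-07) = 0.00768
Q = 0.0468.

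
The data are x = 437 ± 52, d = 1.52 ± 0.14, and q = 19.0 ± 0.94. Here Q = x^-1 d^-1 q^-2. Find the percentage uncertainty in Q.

18.0%

Q is a product of powers, so relative uncertainties combine in quadrature:
  (-1·δx/x)² = (-1×0.119)² = 0.0142;  (-1·δd/d)² = (-1×0.0921)² = 0.00848;  (-2·δq/q)² = (-2×0.0495)² = 0.00979
δQ/Q = √(0.0324) = 0.180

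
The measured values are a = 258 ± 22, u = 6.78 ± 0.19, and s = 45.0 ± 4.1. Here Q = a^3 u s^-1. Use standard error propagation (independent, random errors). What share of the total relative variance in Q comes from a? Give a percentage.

87.8%

(δQ/Q)² = (3·δa/a)² + (1·δu/u)² + (-1·δs/s)²
  a term: (3×0.0853)² = 0.0654
  u term: (1×0.0280)² = 0.000785
  s term: (-1×0.0911)² = 0.00830
Total = 0.0745. Share from a = 0.0654/0.0745 = 0.878.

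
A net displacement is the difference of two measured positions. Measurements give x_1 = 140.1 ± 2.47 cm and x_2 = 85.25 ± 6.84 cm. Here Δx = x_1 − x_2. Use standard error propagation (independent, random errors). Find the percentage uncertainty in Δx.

Δx is a linear combination, so absolute uncertainties add in quadrature:
  (δx_1)² = 6.10;  (δx_2)² = 46.8
δΔx = √(52.9) = 7.27 cm
Δx = 54.85 cm, so δΔx/Δx = 7.27/54.85 = 0.133.

13.3%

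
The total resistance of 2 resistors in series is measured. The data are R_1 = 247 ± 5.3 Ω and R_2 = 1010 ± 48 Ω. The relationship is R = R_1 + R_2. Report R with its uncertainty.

Each term contributes (cᵢ δxᵢ)² to (δR)²:
  (δR_1)² = 28.1;  (δR_2)² = 2300
δR = √(2330) = 48.3 Ω
R = 1260 Ω.

1260 ± 48.3 Ω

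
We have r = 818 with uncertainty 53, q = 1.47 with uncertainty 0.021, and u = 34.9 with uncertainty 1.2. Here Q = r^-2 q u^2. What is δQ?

0.000394

Since Q is a product/quotient, work with relative uncertainties:
  (-2·δr/r)² = (-2×0.0648)² = 0.0168;  (1·δq/q)² = (1×0.0143)² = 0.000204;  (2·δu/u)² = (2×0.0344)² = 0.00473
δQ/Q = √(0.0217) = 0.147
Q = 0.00268, so δQ = 0.147 × 0.00268 = 0.000394.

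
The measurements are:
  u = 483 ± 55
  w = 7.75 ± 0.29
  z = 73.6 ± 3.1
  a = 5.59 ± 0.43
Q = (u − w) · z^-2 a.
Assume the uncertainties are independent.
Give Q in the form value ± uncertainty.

0.490 ± 0.0797

Let h = u − w = 475. δh = √(δu² + δw²) = √(3020 + 0.0841) = 55.0, so δh/h = 0.116.
Q is then a monomial in h, z, a:
δQ/Q = √((δh/h)² + (-2·δz/z)² + (1·δa/a)²) = √(0.0134 + 0.00710 + 0.00592) = 0.163
Q = 0.490, so δQ = 0.163 × 0.490 = 0.0797.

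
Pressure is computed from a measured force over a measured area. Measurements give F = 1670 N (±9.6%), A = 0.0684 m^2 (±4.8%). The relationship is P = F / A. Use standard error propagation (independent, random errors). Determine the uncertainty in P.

2620 Pa

P is a product of powers, so relative uncertainties combine in quadrature:
  (1·δF/F)² = (1×0.0960)² = 0.00922;  (-1·δA/A)² = (-1×0.0480)² = 0.00230
δP/P = √(0.0115) = 0.107
P = 24400 Pa, so δP = 0.107 × 24400 = 2620 Pa.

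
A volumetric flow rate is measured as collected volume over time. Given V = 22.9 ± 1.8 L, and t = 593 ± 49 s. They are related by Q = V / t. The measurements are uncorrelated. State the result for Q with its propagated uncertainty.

Relative error in a monomial: (δQ/Q)² = Σ (nᵢ · δxᵢ/xᵢ)².
  (1·δV/V)² = (1×0.0786)² = 0.00618;  (-1·δt/t)² = (-1×0.0826)² = 0.00683
δQ/Q = √(0.0130) = 0.114
Q = 0.0386 L/s, so δQ = 0.114 × 0.0386 = 0.00440 L/s.

0.0386 ± 0.00440 L/s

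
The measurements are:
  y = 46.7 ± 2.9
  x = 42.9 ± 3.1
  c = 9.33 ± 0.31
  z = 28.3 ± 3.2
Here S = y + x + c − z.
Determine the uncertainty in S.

5.33

For a sum/difference, combine absolute errors in quadrature:
  (δy)² = 8.41;  (δx)² = 9.61;  (δc)² = 0.0961;  (δz)² = 10.2
δS = √(28.4) = 5.33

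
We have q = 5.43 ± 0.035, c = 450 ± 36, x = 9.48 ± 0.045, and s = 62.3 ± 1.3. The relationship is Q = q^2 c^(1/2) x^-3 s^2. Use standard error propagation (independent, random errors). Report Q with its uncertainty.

Each factor contributes (exponent × relative error)² to (δQ/Q)²:
  (2·δq/q)² = (2×0.00645)² = 0.000166;  (½·δc/c)² = (0.5×0.0800)² = 0.00160;  (-3·δx/x)² = (-3×0.00475)² = 0.000203;  (2·δs/s)² = (2×0.0209)² = 0.00174
δQ/Q = √(0.00371) = 0.0609
Q = 2850, so δQ = 0.0609 × 2850 = 174.

2850 ± 174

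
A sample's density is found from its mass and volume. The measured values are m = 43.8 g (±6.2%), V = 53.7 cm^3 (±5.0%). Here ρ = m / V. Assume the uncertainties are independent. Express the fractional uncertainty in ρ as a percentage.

7.96%

Since ρ is a product/quotient, work with relative uncertainties:
  (1·δm/m)² = (1×0.0620)² = 0.00384;  (-1·δV/V)² = (-1×0.0500)² = 0.00250
δρ/ρ = √(0.00634) = 0.0796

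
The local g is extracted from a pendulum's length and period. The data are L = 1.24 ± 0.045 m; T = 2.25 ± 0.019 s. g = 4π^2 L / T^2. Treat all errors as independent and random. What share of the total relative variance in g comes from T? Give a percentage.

(δg/g)² = (1·δL/L)² + (-2·δT/T)²
  L term: (1×0.0363)² = 0.00132
  T term: (-2×0.00844)² = 0.000285
Total = 0.00160. Share from T = 0.000285/0.00160 = 0.178.

17.8%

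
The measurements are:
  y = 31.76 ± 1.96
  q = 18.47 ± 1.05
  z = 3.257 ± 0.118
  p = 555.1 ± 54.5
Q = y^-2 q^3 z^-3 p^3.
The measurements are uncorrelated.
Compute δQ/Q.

Each factor contributes (exponent × relative error)² to (δQ/Q)²:
  (-2·δy/y)² = (-2×0.0617)² = 0.0152;  (3·δq/q)² = (3×0.0568)² = 0.0291;  (-3·δz/z)² = (-3×0.0362)² = 0.0118;  (3·δp/p)² = (3×0.0982)² = 0.0868
δQ/Q = √(0.143) = 0.378

0.378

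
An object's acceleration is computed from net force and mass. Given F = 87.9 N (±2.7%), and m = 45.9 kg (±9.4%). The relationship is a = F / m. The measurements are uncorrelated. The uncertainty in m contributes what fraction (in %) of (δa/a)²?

(δa/a)² = (1·δF/F)² + (-1·δm/m)²
  F term: (1×0.0270)² = 0.000729
  m term: (-1×0.0940)² = 0.00884
Total = 0.00956. Share from m = 0.00884/0.00956 = 0.924.

92.4%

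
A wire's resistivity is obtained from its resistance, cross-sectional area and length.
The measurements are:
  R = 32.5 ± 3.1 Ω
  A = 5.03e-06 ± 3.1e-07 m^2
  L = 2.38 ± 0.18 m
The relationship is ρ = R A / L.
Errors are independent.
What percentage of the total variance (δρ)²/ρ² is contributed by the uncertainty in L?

30.7%

(δρ/ρ)² = (1·δR/R)² + (1·δA/A)² + (-1·δL/L)²
  R term: (1×0.0954)² = 0.00910
  A term: (1×0.0616)² = 0.00380
  L term: (-1×0.0756)² = 0.00572
Total = 0.0186. Share from L = 0.00572/0.0186 = 0.307.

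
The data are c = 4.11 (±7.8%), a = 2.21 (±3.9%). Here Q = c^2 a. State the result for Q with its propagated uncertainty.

37.3 ± 6.00

For a monomial Q ∝ c^2, a, fractional errors add in quadrature:
  (2·δc/c)² = (2×0.0780)² = 0.0243;  (1·δa/a)² = (1×0.0390)² = 0.00152
δQ/Q = √(0.0259) = 0.161
Q = 37.3, so δQ = 0.161 × 37.3 = 6.00.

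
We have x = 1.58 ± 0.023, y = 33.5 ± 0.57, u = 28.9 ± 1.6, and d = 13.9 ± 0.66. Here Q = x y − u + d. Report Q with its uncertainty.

Let p = x·y = 52.9. δp/p = √((1·δx/x)² + (1·δy/y)²) = √(0.000212 + 0.000290) = 0.0224, so δp = 1.19.
Q = p − u + d: δQ = √(δp² + δu² + δd²) = √(1.40 + 2.56 + 0.436) = 2.10
Q = 37.9.

37.9 ± 2.10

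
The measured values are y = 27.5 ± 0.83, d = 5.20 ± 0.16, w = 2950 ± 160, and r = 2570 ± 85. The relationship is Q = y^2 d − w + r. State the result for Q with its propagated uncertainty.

Let p = y^2·d = 3930. δp/p = √((2·δy/y)² + (1·δd/d)²) = √(0.00364 + 0.000947) = 0.0678, so δp = 266.
Q = p − w + r: δQ = √(δp² + δw² + δr²) = √(71000 + 25600 + 7220) = 322
Q = 3550.

3550 ± 322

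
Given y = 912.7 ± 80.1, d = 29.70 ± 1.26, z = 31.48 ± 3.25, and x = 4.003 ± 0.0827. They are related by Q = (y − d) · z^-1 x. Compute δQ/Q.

Let u = y − d = 883.0. δu = √(δy² + δd²) = √(6420 + 1.59) = 80.1, so δu/u = 0.0907.
Q is then a monomial in u, z, x:
δQ/Q = √((δu/u)² + (-1·δz/z)² + (1·δx/x)²) = √(0.00823 + 0.0107 + 0.000427) = 0.139

0.139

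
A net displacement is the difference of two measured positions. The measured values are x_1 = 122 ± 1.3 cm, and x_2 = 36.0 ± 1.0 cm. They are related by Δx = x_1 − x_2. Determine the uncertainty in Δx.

Absolute uncertainties add in quadrature for a linear combination:
  (δx_1)² = 1.69;  (δx_2)² = 1.00
δΔx = √(2.69) = 1.64 cm

1.64 cm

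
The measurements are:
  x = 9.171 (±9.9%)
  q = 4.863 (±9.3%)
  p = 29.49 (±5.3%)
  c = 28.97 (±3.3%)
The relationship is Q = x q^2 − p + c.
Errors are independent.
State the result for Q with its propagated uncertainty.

216.4 ± 45.7

Let w = x·q^2 = 216.9. δw/w = √((1·δx/x)² + (2·δq/q)²) = √(0.00980 + 0.0346) = 0.211, so δw = 45.7.
Q = w − p + c: δQ = √(δw² + δp² + δc²) = √(2090 + 2.44 + 0.914) = 45.7
Q = 216.4.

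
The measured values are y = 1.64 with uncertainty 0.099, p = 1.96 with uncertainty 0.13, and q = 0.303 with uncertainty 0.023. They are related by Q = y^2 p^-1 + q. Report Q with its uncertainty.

Let w = y^2·p^-1 = 1.37. δw/w = √((2·δy/y)² + (-1·δp/p)²) = √(0.0146 + 0.00440) = 0.138, so δw = 0.189.
Q = w + q: δQ = √(δw² + δq²) = √(0.0357 + 0.000529) = 0.190
Q = 1.68.

1.68 ± 0.190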